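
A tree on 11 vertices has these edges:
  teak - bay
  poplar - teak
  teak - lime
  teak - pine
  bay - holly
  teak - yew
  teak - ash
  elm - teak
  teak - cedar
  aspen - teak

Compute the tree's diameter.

3

Starting from holly, a farthest node is lime at distance 3.
One longest path: holly–bay–teak–lime.
So the diameter is 3.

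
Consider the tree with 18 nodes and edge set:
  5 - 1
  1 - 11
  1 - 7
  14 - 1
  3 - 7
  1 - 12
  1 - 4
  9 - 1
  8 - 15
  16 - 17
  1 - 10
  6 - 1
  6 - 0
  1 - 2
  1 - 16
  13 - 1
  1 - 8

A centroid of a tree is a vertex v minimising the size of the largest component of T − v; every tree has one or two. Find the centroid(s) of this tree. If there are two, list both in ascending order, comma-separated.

1

Removing 1 splits the tree into components of sizes 2, 2, 2, 2, 1, 1, 1, 1, 1, 1, 1, 1, 1; the largest is 2 ≤ ⌊18/2⌋ = 9.
Every other node leaves some component of size > 9, so the centroid is unique.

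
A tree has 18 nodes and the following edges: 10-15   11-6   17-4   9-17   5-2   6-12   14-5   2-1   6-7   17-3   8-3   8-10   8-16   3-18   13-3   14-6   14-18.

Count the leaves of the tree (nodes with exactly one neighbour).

9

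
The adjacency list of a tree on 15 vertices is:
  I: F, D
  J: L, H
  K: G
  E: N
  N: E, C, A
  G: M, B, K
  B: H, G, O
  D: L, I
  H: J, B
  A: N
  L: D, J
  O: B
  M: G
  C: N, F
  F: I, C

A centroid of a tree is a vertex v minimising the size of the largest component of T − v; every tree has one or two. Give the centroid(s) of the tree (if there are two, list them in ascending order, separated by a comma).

L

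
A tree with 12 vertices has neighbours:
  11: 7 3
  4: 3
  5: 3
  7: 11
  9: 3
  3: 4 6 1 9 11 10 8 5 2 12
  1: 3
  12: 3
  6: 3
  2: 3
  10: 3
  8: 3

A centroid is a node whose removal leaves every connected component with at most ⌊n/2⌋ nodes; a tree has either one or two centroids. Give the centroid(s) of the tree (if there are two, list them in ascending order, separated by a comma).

Delete 3: the remaining components have sizes 2, 1, 1, 1, 1, 1, 1, 1, 1, 1. Max 2 ≤ 6, so 3 is a centroid.
Every other node leaves some component of size > 6, so the centroid is unique.

3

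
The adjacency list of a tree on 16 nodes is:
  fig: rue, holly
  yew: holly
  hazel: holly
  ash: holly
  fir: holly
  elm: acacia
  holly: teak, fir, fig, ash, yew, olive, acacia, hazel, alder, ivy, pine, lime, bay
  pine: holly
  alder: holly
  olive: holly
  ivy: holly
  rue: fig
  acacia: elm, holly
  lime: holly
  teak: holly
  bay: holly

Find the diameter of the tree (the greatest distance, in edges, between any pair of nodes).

Starting from elm, a farthest node is rue at distance 4.
One longest path: elm–acacia–holly–fig–rue.
So the diameter is 4.

4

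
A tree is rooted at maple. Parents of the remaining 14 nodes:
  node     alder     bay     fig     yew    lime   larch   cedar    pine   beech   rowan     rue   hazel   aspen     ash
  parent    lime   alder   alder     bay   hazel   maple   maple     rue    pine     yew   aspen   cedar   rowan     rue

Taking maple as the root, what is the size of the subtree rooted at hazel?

Descendants of hazel (including itself): hazel, lime, alder, bay, fig, yew, rowan, aspen, rue, pine, ash, beech. That's 12.

12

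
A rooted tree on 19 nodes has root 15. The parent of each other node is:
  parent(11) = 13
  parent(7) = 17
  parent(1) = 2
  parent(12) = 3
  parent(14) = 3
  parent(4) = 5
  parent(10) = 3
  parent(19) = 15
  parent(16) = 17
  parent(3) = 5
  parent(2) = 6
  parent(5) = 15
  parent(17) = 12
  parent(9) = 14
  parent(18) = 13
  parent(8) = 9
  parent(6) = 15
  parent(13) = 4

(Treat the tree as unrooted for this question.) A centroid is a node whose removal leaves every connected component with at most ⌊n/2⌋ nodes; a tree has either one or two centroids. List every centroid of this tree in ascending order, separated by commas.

Removing 5 splits the tree into components of sizes 9, 5, 4; the largest is 9 ≤ ⌊19/2⌋ = 9.
No neighbour of 5 does as well, so 5 is the unique centroid.

5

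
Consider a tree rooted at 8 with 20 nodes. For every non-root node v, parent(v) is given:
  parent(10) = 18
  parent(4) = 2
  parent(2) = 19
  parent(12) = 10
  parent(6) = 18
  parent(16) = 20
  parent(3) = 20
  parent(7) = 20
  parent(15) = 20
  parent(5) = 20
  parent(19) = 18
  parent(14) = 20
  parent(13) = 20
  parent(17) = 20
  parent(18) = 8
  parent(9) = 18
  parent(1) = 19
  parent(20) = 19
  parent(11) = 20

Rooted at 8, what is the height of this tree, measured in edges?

4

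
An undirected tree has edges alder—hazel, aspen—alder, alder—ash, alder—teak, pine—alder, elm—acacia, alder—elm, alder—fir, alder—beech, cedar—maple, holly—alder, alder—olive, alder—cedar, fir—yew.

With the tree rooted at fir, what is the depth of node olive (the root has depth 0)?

fir → alder → olive — 2 edges.

2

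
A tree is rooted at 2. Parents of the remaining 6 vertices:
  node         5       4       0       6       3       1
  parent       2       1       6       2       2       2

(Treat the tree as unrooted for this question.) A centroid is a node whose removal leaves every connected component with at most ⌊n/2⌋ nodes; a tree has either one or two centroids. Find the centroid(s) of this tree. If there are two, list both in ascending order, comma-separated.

2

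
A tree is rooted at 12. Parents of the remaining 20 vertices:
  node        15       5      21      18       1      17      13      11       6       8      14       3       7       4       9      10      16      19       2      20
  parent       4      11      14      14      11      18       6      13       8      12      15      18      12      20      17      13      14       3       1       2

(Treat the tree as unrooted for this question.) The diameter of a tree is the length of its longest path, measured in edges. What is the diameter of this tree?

14

A longest path is 19-3-18-14-15-4-20-2-1-11-13-6-8-12-7, with 14 edges.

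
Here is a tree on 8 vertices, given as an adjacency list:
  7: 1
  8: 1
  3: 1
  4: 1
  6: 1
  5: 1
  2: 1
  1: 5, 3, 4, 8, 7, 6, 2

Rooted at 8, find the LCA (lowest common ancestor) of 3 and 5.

1

3's ancestor chain is 3, 1, 8 and 5's is 5, 1, 8; they first meet at 1.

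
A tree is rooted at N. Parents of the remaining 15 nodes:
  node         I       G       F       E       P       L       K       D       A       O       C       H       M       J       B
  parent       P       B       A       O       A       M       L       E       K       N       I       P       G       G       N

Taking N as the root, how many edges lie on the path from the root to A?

Path from N to A: N – B – G – M – L – K – A, which has 6 edges.

6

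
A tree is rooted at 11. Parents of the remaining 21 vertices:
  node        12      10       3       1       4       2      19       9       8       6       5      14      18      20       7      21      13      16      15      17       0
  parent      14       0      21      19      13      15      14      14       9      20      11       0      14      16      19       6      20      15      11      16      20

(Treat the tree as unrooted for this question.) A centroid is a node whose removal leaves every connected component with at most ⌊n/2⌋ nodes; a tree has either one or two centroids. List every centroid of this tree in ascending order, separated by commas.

20

If 20 is removed the pieces have sizes 10, 6, 3, 2, all ≤ ⌊22/2⌋ = 11.
No neighbour of 20 does as well, so 20 is the unique centroid.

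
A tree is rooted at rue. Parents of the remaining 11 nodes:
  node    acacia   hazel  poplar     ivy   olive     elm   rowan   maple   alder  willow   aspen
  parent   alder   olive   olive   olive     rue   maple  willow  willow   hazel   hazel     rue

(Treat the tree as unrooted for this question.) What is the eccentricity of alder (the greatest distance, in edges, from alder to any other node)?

The node farthest from alder is aspen (elm also at distance 4), via alder – hazel – olive – rue – aspen — 4 edges.

4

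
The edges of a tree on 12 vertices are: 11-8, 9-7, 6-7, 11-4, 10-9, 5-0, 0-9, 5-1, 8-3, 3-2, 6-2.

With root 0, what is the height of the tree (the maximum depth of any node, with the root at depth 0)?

8

A deepest node is 4, reached by 0 → 9 → 7 → 6 → 2 → 3 → 8 → 11 → 4.
That path has 8 edges, so the height is 8.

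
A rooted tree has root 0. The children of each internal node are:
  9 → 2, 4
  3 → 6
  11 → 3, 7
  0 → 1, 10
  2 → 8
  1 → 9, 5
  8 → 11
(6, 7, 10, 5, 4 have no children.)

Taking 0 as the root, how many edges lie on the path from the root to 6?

Climbing from 6 to the root: 6 → 3 → 11 → 8 → 2 → 9 → 1 → 0. That's 7 steps.

7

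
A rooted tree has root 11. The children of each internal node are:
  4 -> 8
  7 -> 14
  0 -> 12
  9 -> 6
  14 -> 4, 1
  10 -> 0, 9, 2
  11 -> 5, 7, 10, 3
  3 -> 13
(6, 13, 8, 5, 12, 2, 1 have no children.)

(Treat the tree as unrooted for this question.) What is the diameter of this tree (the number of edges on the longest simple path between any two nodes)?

7

BFS from 8 reaches 6 last, at distance 7; BFS from 6 confirms no node is farther.
Path: 8–4–14–7–11–10–9–6.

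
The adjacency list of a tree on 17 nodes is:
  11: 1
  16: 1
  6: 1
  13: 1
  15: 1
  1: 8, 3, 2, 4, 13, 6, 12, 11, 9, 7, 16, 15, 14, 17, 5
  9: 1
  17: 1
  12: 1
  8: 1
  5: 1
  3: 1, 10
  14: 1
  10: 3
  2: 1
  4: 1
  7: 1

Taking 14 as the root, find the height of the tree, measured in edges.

3

10 sits deepest: 14-1-3-10 — 3 edges from the root.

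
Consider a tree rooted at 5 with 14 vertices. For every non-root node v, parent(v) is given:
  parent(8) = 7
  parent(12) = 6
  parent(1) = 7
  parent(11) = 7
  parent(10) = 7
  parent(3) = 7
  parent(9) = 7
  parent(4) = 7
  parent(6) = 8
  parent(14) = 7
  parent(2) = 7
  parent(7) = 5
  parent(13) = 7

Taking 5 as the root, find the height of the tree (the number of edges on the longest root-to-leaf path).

12 sits deepest: 5-7-8-6-12 — 4 edges from the root.

4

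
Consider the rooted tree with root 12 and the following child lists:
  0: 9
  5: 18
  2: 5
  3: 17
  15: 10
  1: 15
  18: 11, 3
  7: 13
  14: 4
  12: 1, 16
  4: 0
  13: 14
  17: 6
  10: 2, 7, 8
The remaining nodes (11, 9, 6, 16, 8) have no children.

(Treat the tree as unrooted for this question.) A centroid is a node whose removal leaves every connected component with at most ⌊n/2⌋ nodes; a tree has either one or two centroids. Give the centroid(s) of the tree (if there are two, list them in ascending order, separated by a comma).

10

If 10 is removed the pieces have sizes 7, 6, 4, 1, all ≤ ⌊19/2⌋ = 9.
Every other node leaves some component of size > 9, so the centroid is unique.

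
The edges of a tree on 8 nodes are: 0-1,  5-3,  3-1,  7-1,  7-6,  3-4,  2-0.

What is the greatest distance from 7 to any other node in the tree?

3

Distances from 7 peak at 3, attained at 5 (2, 4 also at distance 3).
7-1-3-5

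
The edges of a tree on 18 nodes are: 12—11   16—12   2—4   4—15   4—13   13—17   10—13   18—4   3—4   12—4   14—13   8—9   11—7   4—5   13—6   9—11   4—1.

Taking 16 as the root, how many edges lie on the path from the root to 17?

4

16 → 12 → 4 → 13 → 17 — 4 edges.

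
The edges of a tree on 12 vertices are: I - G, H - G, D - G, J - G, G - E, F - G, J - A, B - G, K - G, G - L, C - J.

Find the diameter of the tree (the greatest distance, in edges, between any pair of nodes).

3

BFS from C reaches K last, at distance 3; BFS from K confirms no node is farther.
Path: C–J–G–K.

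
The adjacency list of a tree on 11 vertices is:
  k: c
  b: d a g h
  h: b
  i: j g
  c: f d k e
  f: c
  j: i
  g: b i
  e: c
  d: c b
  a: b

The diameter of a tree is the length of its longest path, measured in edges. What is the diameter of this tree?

Starting from j, a farthest node is f at distance 6.
One longest path: j - i - g - b - d - c - f.
So the diameter is 6.

6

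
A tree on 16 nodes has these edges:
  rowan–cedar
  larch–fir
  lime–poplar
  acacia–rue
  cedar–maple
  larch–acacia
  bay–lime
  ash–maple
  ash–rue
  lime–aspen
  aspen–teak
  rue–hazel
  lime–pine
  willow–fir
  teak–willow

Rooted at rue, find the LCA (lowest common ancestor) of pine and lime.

pine's ancestor chain is pine, lime, aspen, teak, willow, fir, larch, acacia, rue and lime's is lime, aspen, teak, willow, fir, larch, acacia, rue; they first meet at lime.

lime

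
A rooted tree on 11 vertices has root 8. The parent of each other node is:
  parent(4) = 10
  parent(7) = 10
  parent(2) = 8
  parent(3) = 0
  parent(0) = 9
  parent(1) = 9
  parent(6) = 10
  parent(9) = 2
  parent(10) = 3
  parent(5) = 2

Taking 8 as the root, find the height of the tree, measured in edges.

6 sits deepest: 8-2-9-0-3-10-6 — 6 edges from the root.

6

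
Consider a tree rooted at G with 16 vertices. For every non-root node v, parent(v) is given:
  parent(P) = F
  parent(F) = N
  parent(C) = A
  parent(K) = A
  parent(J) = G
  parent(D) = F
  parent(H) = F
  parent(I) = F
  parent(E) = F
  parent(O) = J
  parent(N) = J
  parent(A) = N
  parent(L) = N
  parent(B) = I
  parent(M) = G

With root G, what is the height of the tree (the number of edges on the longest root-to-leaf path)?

5

A deepest node is B, reached by G-J-N-F-I-B.
That path has 5 edges, so the height is 5.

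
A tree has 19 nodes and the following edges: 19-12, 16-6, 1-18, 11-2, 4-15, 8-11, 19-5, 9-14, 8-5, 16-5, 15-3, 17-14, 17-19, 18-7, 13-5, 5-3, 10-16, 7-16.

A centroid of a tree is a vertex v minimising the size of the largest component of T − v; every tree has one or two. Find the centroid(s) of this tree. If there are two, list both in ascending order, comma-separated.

5

Removing 5 splits the tree into components of sizes 6, 5, 3, 3, 1; the largest is 6 ≤ ⌊19/2⌋ = 9.
No neighbour of 5 does as well, so 5 is the unique centroid.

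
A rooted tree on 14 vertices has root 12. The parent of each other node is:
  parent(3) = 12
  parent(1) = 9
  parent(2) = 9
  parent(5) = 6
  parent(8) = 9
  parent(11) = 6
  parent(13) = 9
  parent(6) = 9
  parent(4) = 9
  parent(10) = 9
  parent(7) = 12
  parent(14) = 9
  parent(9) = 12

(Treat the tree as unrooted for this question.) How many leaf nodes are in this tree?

11

The leaves are 1, 2, 3, 4, 5, 7, 8, 10, 11, 13, 14.
That is 11 leaves.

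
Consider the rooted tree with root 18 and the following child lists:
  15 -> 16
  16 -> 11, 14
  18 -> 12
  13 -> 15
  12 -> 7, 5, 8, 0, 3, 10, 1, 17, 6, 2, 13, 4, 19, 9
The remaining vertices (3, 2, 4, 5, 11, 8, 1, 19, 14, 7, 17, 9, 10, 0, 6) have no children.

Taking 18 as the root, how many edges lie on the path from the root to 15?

3

Climbing from 15 to the root: 15 – 13 – 12 – 18. That's 3 steps.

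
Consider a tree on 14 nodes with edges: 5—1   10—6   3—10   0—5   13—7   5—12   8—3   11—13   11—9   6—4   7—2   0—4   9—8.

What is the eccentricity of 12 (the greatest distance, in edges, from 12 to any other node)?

A farthest node from 12 is 2.
The path 12–5–0–4–6–10–3–8–9–11–13–7–2 has 12 edges.

12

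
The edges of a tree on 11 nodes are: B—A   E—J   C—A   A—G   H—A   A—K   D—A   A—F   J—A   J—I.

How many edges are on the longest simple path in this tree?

Starting from I, a farthest node is B at distance 3.
One longest path: I - J - A - B.
So the diameter is 3.

3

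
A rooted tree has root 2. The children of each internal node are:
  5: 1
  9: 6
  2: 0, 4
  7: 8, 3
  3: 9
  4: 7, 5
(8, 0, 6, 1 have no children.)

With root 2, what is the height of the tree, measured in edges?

A deepest node is 6, reached by 2–4–7–3–9–6.
That path has 5 edges, so the height is 5.

5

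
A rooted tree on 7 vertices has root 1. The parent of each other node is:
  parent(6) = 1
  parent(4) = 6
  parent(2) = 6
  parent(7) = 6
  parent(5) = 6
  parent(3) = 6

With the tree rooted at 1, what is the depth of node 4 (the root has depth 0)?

Climbing from 4 to the root: 4 → 6 → 1. That's 2 steps.

2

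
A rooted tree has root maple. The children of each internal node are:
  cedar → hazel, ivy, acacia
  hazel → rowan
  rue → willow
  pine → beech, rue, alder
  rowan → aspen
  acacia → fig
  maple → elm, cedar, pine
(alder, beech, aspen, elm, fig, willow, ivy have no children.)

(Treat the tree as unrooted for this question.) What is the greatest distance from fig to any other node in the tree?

6

Distances from fig peak at 6, attained at willow.
fig – acacia – cedar – maple – pine – rue – willow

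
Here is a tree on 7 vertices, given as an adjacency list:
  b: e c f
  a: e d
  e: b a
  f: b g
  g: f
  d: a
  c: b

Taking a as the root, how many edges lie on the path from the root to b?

2

Path from a to b: a – e – b, which has 2 edges.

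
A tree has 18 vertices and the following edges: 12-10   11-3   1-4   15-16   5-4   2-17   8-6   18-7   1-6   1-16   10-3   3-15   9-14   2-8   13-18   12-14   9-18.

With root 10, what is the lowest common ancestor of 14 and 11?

10

14's ancestor chain is 14, 12, 10 and 11's is 11, 3, 10; they first meet at 10.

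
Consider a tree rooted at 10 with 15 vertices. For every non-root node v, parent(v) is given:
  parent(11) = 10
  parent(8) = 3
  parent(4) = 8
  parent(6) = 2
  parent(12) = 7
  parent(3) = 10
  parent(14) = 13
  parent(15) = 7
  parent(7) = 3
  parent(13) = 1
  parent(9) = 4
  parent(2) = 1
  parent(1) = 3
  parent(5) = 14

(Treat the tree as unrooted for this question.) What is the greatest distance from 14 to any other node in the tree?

A farthest node from 14 is 9.
The path 14–13–1–3–8–4–9 has 6 edges.

6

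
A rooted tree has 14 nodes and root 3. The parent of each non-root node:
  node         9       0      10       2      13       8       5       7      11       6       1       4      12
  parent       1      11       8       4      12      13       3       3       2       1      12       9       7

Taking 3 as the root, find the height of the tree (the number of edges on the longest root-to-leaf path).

The longest root-to-leaf path is 3 – 7 – 12 – 1 – 9 – 4 – 2 – 11 – 0 (8 edges).

8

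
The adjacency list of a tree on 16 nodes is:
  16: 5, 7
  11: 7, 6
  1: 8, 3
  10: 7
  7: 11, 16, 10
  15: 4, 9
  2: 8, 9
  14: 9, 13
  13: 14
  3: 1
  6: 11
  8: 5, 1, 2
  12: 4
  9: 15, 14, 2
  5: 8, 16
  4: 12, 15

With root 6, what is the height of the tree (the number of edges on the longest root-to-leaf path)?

A deepest node is 12, reached by 6 – 11 – 7 – 16 – 5 – 8 – 2 – 9 – 15 – 4 – 12.
That path has 10 edges, so the height is 10.

10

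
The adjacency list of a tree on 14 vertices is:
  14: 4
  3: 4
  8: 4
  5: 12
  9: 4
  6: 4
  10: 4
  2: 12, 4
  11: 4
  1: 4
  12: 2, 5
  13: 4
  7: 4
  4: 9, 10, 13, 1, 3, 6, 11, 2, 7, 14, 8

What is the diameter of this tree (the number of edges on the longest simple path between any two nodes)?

BFS from 5 reaches 8 last, at distance 4; BFS from 8 confirms no node is farther.
Path: 5-12-2-4-8.

4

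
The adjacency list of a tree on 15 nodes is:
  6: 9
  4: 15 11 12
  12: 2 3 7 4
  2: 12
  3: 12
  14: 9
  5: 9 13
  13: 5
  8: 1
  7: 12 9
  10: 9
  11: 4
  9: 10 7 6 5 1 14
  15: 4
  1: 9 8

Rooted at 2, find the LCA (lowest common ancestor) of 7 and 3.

Path 7→root: 7 12 2; path 3→root: 3 12 2.
First common node: 12.

12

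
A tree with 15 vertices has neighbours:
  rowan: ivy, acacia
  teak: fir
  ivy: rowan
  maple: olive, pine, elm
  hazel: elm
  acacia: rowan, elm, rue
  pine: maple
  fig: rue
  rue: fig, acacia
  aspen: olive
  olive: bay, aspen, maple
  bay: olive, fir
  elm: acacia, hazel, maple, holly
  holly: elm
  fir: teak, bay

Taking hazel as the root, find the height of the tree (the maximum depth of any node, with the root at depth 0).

6

A deepest node is teak, reached by hazel → elm → maple → olive → bay → fir → teak.
That path has 6 edges, so the height is 6.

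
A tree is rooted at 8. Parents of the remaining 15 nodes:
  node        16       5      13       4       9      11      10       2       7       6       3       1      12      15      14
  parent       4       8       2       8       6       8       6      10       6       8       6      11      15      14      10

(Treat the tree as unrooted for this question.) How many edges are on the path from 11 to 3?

11–8–6–3: 3 edges.

3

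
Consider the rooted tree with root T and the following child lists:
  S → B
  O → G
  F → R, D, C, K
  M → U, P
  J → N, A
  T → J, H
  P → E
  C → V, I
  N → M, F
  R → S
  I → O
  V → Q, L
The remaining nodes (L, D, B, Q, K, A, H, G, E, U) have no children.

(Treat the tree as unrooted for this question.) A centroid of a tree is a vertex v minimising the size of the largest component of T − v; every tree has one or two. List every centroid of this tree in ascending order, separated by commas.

F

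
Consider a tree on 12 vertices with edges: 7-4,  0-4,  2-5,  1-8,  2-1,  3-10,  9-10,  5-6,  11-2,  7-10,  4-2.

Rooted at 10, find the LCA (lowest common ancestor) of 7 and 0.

Ancestors of 7 (toward the root): 7, 10.
Ancestors of 0: 0, 4, 7, 10.
The deepest node appearing in both lists is 7.

7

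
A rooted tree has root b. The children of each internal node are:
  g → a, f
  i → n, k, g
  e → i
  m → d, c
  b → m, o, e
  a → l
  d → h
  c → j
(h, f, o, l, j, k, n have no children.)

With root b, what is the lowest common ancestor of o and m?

b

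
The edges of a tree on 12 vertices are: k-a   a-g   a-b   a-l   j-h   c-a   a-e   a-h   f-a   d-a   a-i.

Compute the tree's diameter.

Starting from j, a farthest node is g at distance 3.
One longest path: j–h–a–g.
So the diameter is 3.

3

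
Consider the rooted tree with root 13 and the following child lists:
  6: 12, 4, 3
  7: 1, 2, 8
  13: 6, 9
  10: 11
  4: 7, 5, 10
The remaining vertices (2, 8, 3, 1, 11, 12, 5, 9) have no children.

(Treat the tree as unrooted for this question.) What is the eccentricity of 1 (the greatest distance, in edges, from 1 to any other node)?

5

Distances from 1 peak at 5, attained at 9.
1-7-4-6-13-9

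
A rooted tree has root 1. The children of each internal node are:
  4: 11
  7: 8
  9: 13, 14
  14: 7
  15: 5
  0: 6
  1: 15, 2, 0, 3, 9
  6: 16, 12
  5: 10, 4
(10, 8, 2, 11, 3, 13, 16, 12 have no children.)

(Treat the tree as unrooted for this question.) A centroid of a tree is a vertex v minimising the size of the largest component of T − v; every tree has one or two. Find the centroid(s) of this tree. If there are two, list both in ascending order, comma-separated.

1

If 1 is removed the pieces have sizes 5, 5, 4, 1, 1, all ≤ ⌊17/2⌋ = 8.
No neighbour of 1 does as well, so 1 is the unique centroid.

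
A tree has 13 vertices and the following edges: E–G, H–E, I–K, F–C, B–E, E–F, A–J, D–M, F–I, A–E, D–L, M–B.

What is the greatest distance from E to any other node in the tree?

The node farthest from E is L, via E–B–M–D–L — 4 edges.

4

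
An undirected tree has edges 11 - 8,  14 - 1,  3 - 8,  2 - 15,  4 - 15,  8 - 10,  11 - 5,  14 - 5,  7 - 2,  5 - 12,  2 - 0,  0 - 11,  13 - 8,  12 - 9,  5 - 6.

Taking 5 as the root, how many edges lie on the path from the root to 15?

4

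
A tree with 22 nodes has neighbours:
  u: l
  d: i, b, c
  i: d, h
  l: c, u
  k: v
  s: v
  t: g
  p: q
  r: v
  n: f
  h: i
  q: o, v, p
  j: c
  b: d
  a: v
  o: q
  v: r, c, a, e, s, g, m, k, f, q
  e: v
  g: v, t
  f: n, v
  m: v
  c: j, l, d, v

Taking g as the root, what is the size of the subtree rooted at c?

The subtree rooted at c contains: c, l, d, j, u, i, b, h — 8 nodes.

8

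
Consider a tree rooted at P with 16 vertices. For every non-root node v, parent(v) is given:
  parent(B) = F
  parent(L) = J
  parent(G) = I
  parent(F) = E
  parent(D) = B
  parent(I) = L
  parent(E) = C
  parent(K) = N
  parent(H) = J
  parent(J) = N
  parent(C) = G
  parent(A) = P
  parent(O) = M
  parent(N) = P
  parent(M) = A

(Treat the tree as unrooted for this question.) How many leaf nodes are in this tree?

Degree-1 nodes: D, H, K, O — 4 of them.

4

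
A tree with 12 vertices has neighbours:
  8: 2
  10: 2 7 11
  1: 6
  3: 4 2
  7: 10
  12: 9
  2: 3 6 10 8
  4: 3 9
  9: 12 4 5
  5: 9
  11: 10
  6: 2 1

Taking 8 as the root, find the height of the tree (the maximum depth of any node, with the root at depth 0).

The longest root-to-leaf path is 8 → 2 → 3 → 4 → 9 → 5 (5 edges).

5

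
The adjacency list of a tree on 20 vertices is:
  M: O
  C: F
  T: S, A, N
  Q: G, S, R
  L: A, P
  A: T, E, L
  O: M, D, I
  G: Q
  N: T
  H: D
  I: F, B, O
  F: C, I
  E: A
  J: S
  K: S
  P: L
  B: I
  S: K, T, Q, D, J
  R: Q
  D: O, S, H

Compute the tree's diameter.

9

Starting from C, a farthest node is P at distance 9.
One longest path: C-F-I-O-D-S-T-A-L-P.
So the diameter is 9.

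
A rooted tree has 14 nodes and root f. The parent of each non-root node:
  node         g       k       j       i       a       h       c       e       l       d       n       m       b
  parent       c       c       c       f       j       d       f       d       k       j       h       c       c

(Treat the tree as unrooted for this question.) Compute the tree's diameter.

6

Starting from l, a farthest node is n at distance 6.
One longest path: l – k – c – j – d – h – n.
So the diameter is 6.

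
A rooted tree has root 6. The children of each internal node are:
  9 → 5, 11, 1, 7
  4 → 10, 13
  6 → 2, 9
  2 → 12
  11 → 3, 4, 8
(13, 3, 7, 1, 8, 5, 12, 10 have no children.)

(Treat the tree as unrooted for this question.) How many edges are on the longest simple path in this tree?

BFS from 12 reaches 13 last, at distance 6; BFS from 13 confirms no node is farther.
Path: 12-2-6-9-11-4-13.

6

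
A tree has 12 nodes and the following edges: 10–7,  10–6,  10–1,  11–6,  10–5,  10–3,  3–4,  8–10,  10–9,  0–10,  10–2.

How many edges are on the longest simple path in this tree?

4

BFS from 4 reaches 11 last, at distance 4; BFS from 11 confirms no node is farther.
Path: 4-3-10-6-11.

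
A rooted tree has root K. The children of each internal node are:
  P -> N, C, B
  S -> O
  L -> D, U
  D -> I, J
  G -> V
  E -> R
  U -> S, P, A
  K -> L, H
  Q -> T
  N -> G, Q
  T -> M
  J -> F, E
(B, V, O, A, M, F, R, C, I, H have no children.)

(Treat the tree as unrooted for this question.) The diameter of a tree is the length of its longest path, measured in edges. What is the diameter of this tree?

Starting from M, a farthest node is R at distance 10.
One longest path: M–T–Q–N–P–U–L–D–J–E–R.
So the diameter is 10.

10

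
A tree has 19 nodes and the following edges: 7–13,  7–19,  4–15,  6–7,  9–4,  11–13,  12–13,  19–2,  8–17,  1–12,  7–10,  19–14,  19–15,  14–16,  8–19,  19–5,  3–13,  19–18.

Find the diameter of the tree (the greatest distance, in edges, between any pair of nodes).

7

A longest path is 1-12-13-7-19-15-4-9, with 7 edges.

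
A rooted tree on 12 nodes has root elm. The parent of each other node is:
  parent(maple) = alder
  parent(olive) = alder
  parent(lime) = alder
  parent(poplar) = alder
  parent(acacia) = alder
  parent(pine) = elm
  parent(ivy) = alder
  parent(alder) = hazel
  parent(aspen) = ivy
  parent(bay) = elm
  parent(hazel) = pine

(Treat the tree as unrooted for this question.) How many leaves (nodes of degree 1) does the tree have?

Degree-1 nodes: acacia, aspen, bay, lime, maple, olive, poplar — 7 of them.

7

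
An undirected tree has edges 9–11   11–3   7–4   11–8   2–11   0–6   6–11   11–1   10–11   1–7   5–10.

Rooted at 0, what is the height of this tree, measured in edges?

5

The longest root-to-leaf path is 0–6–11–1–7–4 (5 edges).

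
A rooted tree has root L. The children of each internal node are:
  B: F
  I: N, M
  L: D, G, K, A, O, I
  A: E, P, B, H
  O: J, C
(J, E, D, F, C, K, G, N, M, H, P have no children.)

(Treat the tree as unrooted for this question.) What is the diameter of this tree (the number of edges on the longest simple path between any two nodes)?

5

A longest path is F - B - A - L - I - N, with 5 edges.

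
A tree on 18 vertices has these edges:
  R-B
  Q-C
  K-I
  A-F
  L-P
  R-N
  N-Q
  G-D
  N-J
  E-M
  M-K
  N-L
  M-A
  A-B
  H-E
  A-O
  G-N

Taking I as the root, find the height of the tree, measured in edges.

8

The longest root-to-leaf path is I → K → M → A → B → R → N → Q → C (8 edges).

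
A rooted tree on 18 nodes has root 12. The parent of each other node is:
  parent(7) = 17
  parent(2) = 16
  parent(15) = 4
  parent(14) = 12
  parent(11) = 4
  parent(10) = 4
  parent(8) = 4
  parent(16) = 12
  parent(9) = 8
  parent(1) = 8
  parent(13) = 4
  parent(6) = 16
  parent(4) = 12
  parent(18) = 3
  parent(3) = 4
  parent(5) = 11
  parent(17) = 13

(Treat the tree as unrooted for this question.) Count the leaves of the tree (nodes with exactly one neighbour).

10

Exactly 10 nodes have a single neighbour: 1, 2, 5, 6, 7, 9, 10, 14, 15, 18.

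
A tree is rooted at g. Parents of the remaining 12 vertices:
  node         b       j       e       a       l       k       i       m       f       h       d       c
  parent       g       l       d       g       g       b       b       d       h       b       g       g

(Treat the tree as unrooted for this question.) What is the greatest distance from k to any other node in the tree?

Distances from k peak at 4, attained at j (e, m also at distance 4).
k-b-g-l-j

4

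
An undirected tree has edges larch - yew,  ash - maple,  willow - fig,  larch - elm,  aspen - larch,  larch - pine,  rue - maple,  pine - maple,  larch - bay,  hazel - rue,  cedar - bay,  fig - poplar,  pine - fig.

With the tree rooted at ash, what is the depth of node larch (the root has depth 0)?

ash → maple → pine → larch — 3 edges.

3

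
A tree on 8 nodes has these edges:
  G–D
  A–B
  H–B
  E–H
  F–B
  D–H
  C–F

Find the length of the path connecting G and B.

The path is G–D–H–B, which has 3 edges.

3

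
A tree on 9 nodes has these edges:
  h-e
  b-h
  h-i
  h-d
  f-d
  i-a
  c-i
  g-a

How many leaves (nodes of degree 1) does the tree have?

Degree-1 nodes: b, c, e, f, g — 5 of them.

5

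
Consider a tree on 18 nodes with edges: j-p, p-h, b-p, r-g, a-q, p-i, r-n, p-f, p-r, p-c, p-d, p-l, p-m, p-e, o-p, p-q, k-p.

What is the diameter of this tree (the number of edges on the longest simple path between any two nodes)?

4

A longest path is g – r – p – q – a, with 4 edges.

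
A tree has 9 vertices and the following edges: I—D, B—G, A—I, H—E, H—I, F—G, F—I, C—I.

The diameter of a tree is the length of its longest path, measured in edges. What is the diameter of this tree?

Starting from E, a farthest node is B at distance 5.
One longest path: E – H – I – F – G – B.
So the diameter is 5.

5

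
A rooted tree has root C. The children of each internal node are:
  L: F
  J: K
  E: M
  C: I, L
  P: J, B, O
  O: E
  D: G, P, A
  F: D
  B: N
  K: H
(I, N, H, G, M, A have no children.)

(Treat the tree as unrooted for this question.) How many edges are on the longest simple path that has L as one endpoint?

A farthest node from L is H (M also at distance 6).
The path L–F–D–P–J–K–H has 6 edges.

6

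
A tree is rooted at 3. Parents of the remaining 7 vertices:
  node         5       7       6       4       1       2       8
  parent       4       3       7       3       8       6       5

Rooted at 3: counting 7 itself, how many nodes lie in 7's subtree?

3

Descendants of 7 (including itself): 7, 6, 2. That's 3.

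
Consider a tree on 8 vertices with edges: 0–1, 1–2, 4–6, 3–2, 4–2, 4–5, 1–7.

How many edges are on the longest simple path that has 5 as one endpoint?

4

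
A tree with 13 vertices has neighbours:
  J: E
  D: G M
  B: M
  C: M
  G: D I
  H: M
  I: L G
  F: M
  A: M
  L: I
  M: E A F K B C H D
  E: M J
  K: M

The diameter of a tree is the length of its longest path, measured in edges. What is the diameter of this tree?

6

A longest path is L - I - G - D - M - E - J, with 6 edges.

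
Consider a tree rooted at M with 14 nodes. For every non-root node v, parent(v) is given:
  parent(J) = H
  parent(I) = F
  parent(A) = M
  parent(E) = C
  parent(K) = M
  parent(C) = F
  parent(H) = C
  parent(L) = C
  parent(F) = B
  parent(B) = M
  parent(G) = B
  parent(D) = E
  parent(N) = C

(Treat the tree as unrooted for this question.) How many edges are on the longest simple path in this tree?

Starting from D, a farthest node is K at distance 6.
One longest path: D-E-C-F-B-M-K.
So the diameter is 6.

6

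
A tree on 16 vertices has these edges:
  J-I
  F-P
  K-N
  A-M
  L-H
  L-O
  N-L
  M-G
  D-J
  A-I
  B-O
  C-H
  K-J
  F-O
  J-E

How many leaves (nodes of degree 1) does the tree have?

The leaves are B, C, D, E, G, P.
That is 6 leaves.

6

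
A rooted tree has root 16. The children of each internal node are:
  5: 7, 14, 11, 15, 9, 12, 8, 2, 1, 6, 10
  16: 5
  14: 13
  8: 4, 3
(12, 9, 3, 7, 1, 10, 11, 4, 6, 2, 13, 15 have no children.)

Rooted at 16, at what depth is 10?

Path from 16 to 10: 16 – 5 – 10, which has 2 edges.

2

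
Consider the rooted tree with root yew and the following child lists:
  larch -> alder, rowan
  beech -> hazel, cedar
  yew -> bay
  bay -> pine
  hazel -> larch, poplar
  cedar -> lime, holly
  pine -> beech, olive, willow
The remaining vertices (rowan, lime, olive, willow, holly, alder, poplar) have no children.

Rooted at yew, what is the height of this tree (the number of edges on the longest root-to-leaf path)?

6

A deepest node is rowan, reached by yew → bay → pine → beech → hazel → larch → rowan.
That path has 6 edges, so the height is 6.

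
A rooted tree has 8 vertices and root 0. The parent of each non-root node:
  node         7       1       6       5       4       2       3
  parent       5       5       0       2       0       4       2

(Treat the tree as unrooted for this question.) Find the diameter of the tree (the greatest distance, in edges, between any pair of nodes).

Starting from 7, a farthest node is 6 at distance 5.
One longest path: 7 - 5 - 2 - 4 - 0 - 6.
So the diameter is 5.

5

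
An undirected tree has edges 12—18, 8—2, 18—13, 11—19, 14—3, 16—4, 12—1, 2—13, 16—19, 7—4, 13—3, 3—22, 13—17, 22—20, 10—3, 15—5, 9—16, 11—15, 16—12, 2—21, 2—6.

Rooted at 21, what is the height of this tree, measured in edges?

9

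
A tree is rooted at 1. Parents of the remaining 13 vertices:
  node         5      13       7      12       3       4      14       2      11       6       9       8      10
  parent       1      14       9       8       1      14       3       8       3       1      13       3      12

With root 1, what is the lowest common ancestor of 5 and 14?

1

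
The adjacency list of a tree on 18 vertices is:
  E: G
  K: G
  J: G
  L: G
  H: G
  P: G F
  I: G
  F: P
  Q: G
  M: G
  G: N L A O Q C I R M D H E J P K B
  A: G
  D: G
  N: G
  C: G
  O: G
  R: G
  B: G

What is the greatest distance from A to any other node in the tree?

3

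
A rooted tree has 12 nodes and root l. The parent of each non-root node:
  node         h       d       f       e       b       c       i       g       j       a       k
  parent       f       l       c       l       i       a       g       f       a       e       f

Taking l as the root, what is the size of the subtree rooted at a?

a's subtree: {a, c, j, f, k, h, g, i, b}, size 9.

9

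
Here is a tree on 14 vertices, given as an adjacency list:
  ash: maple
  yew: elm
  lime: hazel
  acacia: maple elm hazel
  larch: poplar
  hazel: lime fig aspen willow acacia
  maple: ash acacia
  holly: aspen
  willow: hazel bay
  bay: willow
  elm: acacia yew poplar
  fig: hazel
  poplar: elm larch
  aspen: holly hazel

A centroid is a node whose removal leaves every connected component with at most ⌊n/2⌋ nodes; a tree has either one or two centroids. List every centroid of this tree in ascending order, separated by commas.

acacia, hazel

Removing hazel splits the tree into components of sizes 7, 2, 2, 1, 1; the largest is 7 ≤ ⌊14/2⌋ = 7.
Its neighbour acacia also leaves a largest component of size 7, so both are centroids.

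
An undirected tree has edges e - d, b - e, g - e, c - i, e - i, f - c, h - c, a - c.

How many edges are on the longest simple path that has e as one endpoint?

3

Distances from e peak at 3, attained at f (h, a also at distance 3).
e-i-c-f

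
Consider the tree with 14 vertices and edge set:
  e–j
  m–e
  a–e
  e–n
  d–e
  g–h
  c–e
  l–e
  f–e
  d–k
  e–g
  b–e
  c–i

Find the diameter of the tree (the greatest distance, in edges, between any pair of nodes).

BFS from i reaches k last, at distance 4; BFS from k confirms no node is farther.
Path: i–c–e–d–k.

4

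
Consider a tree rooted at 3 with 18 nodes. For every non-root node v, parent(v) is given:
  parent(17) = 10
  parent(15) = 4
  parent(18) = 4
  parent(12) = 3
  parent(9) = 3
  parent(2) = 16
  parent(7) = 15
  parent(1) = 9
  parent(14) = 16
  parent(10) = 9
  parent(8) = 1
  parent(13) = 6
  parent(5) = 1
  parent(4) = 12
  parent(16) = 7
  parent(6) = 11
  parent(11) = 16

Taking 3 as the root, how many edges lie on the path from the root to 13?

3 → 12 → 4 → 15 → 7 → 16 → 11 → 6 → 13 — 8 edges.

8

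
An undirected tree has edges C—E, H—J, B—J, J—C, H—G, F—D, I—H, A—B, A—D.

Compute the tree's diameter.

6

BFS from F reaches G last, at distance 6; BFS from G confirms no node is farther.
Path: F–D–A–B–J–H–G.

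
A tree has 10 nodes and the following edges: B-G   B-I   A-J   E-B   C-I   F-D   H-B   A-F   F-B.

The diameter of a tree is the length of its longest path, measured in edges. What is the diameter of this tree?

Starting from J, a farthest node is C at distance 5.
One longest path: J–A–F–B–I–C.
So the diameter is 5.

5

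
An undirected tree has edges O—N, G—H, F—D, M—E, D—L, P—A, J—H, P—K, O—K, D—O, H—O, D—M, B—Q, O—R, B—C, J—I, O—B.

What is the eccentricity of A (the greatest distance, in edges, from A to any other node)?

The node farthest from A is I (E also at distance 6), via A – P – K – O – H – J – I — 6 edges.

6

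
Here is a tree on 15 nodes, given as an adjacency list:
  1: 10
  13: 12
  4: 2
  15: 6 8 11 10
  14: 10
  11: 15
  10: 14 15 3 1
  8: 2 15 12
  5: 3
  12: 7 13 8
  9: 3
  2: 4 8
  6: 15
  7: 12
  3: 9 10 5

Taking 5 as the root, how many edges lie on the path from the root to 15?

3

Path from 5 to 15: 5 → 3 → 10 → 15, which has 3 edges.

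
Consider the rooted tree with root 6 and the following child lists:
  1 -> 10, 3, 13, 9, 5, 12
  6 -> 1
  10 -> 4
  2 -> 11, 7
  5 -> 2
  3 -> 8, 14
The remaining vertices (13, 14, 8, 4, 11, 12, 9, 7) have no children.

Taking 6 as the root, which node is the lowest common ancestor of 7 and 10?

1

Path 7→root: 7 2 5 1 6; path 10→root: 10 1 6.
First common node: 1.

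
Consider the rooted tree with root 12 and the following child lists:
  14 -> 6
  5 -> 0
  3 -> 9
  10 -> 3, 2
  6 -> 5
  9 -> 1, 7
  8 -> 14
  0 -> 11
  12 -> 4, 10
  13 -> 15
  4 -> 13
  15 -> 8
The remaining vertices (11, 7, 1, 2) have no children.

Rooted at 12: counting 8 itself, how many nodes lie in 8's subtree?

6

The subtree rooted at 8 contains: 8, 14, 6, 5, 0, 11 — 6 nodes.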